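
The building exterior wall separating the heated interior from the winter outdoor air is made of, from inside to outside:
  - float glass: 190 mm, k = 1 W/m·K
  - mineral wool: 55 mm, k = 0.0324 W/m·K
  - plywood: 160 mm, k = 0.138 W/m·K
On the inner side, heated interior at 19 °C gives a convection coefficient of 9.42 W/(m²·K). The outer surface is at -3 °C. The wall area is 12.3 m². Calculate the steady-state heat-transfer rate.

Q ≈ 85.8 W

Treating each layer as a thermal resistance in series:
R_inner film = 1/(h_i·A) = 1/(9.42×12.3) = 0.008631 K/W
R_float glass = L/(kA) = 0.19/(1×12.3) = 0.01545 K/W
R_mineral wool = L/(kA) = 0.055/(0.0324×12.3) = 0.138 K/W
R_plywood = L/(kA) = 0.16/(0.138×12.3) = 0.09426 K/W
R_total = 0.2564 K/W
Q = ΔT / R_total = 22 / 0.2564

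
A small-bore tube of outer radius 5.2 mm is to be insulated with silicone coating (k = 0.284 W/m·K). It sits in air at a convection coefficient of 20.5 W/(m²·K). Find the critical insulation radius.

r_cr ≈ 13.9 mm

For a cylinder r_cr = k/h = 0.284/20.5
r_cr = 13.9 mm; since the bare radius (5.2 mm) is below r_cr, adding a thin layer of insulation will *increase* heat loss.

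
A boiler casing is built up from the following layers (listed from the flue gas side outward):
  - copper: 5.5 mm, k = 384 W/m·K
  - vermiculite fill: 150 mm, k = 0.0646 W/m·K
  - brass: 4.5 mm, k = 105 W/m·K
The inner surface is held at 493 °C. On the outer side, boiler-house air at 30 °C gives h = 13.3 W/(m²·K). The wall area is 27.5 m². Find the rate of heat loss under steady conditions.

Q ≈ 5310 W

Series thermal resistances:
R_copper = L/(kA) = 0.0055/(384×27.5) = 5.208×10^-7 K/W
R_vermiculite fill = L/(kA) = 0.15/(0.0646×27.5) = 0.08444 K/W
R_brass = L/(kA) = 0.0045/(105×27.5) = 1.558×10^-6 K/W
R_outer film = 1/(h_o·A) = 1/(13.3×27.5) = 0.002734 K/W
R_total = 0.08717 K/W
Q = ΔT / R_total = 463 / 0.08717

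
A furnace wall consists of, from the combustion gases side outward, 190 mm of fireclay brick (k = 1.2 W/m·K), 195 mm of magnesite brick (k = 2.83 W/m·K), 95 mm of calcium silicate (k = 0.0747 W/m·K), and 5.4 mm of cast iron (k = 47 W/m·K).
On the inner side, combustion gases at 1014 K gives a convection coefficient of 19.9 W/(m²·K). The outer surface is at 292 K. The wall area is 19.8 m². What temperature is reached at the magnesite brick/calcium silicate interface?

T ≈ 885 K

Using the resistance-network approach (series):
R_inner film = 1/(h_i·A) = 1/(19.9×19.8) = 0.002538 K/W
R_fireclay brick = L/(kA) = 0.19/(1.2×19.8) = 0.007997 K/W
R_magnesite brick = L/(kA) = 0.195/(2.83×19.8) = 0.00348 K/W
R_calcium silicate = L/(kA) = 0.095/(0.0747×19.8) = 0.06423 K/W
R_cast iron = L/(kA) = 0.0054/(47×19.8) = 5.803×10^-6 K/W
R_total = 0.07825 K/W;  Q = ΔT/R_total = 722/0.07825 = 9227 W
T_interface = T_inner − Q·ΣR(inner→interface) = 1014 − 9230×0.01401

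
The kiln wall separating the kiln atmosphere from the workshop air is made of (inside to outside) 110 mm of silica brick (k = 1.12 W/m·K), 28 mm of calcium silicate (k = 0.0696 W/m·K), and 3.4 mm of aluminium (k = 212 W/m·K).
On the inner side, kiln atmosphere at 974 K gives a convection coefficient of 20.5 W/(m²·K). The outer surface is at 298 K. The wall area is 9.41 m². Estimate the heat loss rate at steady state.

Q ≈ 11600 W

Model the wall as resistances in series:
R_inner film = 1/(h_i·A) = 1/(20.5×9.41) = 0.005184 K/W
R_silica brick = L/(kA) = 0.11/(1.12×9.41) = 0.01044 K/W
R_calcium silicate = L/(kA) = 0.028/(0.0696×9.41) = 0.04275 K/W
R_aluminium = L/(kA) = 0.0034/(212×9.41) = 1.704×10^-6 K/W
R_total = 0.05838 K/W
Q = ΔT / R_total = 676 / 0.05838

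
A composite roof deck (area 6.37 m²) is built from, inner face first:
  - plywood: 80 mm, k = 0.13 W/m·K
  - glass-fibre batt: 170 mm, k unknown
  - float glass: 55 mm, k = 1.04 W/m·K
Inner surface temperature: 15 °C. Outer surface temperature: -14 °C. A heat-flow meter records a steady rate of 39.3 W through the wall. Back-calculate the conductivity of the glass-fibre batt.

Model the wall as resistances in series:
R_plywood = L/(kA) = 0.08/(0.13×6.37) = 0.09661 K/W
R_float glass = L/(kA) = 0.055/(1.04×6.37) = 0.008302 K/W
Sum of known resistances R_other = 0.1049 K/W
Total R = ΔT/Q = 29/39.3 = 0.7379 K/W
R_glass-fibre batt = R_total − R_other = 0.633 K/W
k = L/(R·A) = 0.17/(0.633×6.37)

k ≈ 0.0422 W/(m·K)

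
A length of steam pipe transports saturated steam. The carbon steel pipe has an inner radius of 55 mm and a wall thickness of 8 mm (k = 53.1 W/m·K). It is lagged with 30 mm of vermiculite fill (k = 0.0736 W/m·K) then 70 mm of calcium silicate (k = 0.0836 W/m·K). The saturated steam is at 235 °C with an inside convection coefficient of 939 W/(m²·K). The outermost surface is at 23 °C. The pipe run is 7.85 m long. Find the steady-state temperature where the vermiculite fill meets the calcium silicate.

Per-layer cylindrical resistances, series-summed:
R_inner film = 1/(h_i·2πr₁L) = 1/(939×2π×0.055×7.85) = 3.926×10^-4 K/W
R_carbon steel pipe wall = ln(63/55)/(2π×53.1×7.85) = 5.185×10^-5 K/W
R_vermiculite fill = ln(93/63)/(2π×0.0736×7.85) = 0.1073 K/W
R_calcium silicate = ln(163/93)/(2π×0.0836×7.85) = 0.1361 K/W
R_total = 0.2438 K/W
Q = ΔT/R_total = 212/0.2438
Q = 869 W
T_interface = T_inner − Q·ΣR(inner→interface) = 235 − 869×0.1077

T ≈ 141 °C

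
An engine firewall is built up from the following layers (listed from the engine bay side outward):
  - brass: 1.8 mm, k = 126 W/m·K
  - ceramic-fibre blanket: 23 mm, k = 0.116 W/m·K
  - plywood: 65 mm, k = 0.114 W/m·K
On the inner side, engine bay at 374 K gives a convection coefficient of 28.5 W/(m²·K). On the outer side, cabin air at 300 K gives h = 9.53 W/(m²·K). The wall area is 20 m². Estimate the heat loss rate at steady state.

Using the resistance-network approach (series):
R_inner film = 1/(h_i·A) = 1/(28.5×20) = 0.001754 K/W
R_brass = L/(kA) = 0.0018/(126×20) = 7.143×10^-7 K/W
R_ceramic-fibre blanket = L/(kA) = 0.023/(0.116×20) = 0.009914 K/W
R_plywood = L/(kA) = 0.065/(0.114×20) = 0.02851 K/W
R_outer film = 1/(h_o·A) = 1/(9.53×20) = 0.005247 K/W
R_total = 0.04542 K/W
Q = ΔT / R_total = 74 / 0.04542

Q ≈ 1630 W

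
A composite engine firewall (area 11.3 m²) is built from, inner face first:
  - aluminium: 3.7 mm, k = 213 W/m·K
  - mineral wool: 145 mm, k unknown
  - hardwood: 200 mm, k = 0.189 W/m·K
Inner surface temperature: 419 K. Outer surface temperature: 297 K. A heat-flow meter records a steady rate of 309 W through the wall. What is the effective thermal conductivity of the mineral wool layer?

Treating each layer as a thermal resistance in series:
R_aluminium = L/(kA) = 0.0037/(213×11.3) = 1.537×10^-6 K/W
R_hardwood = L/(kA) = 0.2/(0.189×11.3) = 0.09365 K/W
Sum of known resistances R_other = 0.09365 K/W
Total R = ΔT/Q = 122/309 = 0.3948 K/W
R_mineral wool = R_total − R_other = 0.3012 K/W
k = L/(R·A) = 0.145/(0.3012×11.3)

k ≈ 0.0426 W/(m·K)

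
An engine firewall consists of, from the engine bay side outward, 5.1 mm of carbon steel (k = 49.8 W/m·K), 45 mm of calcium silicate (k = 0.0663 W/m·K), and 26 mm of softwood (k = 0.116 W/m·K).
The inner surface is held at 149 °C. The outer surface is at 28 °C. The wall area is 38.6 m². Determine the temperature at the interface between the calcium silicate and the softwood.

T ≈ 58 °C

Series thermal resistances:
R_carbon steel = L/(kA) = 0.0051/(49.8×38.6) = 2.653×10^-6 K/W
R_calcium silicate = L/(kA) = 0.045/(0.0663×38.6) = 0.01758 K/W
R_softwood = L/(kA) = 0.026/(0.116×38.6) = 0.005807 K/W
R_total = 0.02339 K/W;  Q = ΔT/R_total = 121/0.02339 = 5172 W
T_interface = T_inner − Q·ΣR(inner→interface) = 149 − 5170×0.01759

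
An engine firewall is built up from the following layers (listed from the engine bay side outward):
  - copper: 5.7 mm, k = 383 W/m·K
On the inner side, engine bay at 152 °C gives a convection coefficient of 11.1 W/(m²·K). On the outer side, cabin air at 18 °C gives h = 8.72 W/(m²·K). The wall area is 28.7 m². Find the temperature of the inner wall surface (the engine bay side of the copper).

Thermal resistances in series:
R_inner film = 1/(h_i·A) = 1/(11.1×28.7) = 0.003139 K/W
R_copper = L/(kA) = 0.0057/(383×28.7) = 5.186×10^-7 K/W
R_outer film = 1/(h_o·A) = 1/(8.72×28.7) = 0.003996 K/W
R_total = 0.007135 K/W;  Q = ΔT/R_total = 134/0.007135 = 18780 W
T_interface = T_inner − Q·ΣR(inner→interface) = 152 − 18800×0.003139

T ≈ 93 °C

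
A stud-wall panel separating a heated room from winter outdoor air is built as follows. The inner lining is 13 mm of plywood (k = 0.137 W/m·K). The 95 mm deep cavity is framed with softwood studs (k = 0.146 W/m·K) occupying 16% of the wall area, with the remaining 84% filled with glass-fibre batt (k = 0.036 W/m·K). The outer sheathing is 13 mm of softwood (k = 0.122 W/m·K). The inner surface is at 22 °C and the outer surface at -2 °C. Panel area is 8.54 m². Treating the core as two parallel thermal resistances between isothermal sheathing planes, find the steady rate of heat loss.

Q ≈ 104 W

Sheathing layers in series; stud and cavity paths in parallel between them.
R_inner = 0.013/(0.137×8.54) = 0.01111 K/W
R_stud  = 0.095/(0.146×0.16×8.54) = 0.4762 K/W
R_cav   = 0.095/(0.036×0.84×8.54) = 0.3679 K/W
1/R_core = 1/R_stud + 1/R_cav → R_core = 0.2075 K/W
R_outer = 0.013/(0.122×8.54) = 0.01248 K/W
R_total = 0.2311 K/W
Q = ΔT/R_total = 24/0.2311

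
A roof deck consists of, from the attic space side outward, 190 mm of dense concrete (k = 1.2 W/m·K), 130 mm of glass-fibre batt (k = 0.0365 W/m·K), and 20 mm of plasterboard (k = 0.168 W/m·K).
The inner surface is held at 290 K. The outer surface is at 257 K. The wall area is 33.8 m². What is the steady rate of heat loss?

Q ≈ 291 W

Thermal resistances in series:
R_dense concrete = L/(kA) = 0.19/(1.2×33.8) = 0.004684 K/W
R_glass-fibre batt = L/(kA) = 0.13/(0.0365×33.8) = 0.1054 K/W
R_plasterboard = L/(kA) = 0.02/(0.168×33.8) = 0.003522 K/W
R_total = 0.1136 K/W
Q = ΔT / R_total = 33 / 0.1136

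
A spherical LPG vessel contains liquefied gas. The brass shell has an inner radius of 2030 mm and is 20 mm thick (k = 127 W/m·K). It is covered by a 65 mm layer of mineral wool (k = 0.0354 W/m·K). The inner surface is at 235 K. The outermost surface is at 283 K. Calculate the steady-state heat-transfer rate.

Q ≈ 1420 W

For a spherical shell R = (1/r₁ − 1/r₂)/(4πk); film R = 1/(h·4πr²). In series:
R_brass shell = (1/2.03 − 1/2.05)/(4π×127) = 3.011×10^-6 K/W
R_mineral wool = (1/2.05 − 1/2.115)/(4π×0.0354) = 0.0337 K/W
R_total = 0.0337 K/W
Q = ΔT/R_total = 48/0.0337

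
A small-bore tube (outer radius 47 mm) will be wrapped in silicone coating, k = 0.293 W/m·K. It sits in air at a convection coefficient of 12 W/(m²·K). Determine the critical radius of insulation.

For a cylinder r_cr = k/h = 0.293/12
r_cr = 24.4 mm; since the bare radius (47 mm) is above r_cr, any added insulation will reduce heat loss.

r_cr ≈ 24.4 mm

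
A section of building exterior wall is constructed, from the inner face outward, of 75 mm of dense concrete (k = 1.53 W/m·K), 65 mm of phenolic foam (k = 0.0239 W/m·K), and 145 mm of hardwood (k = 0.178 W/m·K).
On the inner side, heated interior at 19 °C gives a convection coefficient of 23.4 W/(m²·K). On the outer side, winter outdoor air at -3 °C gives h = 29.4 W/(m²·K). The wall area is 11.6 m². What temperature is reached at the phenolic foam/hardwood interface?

T ≈ 2.1 °C

Model the wall as resistances in series:
R_inner film = 1/(h_i·A) = 1/(23.4×11.6) = 0.003684 K/W
R_dense concrete = L/(kA) = 0.075/(1.53×11.6) = 0.004226 K/W
R_phenolic foam = L/(kA) = 0.065/(0.0239×11.6) = 0.2345 K/W
R_hardwood = L/(kA) = 0.145/(0.178×11.6) = 0.07022 K/W
R_outer film = 1/(h_o·A) = 1/(29.4×11.6) = 0.002932 K/W
R_total = 0.3155 K/W;  Q = ΔT/R_total = 22/0.3155 = 69.73 W
T_interface = T_inner − Q·ΣR(inner→interface) = 19 − 69.7×0.2424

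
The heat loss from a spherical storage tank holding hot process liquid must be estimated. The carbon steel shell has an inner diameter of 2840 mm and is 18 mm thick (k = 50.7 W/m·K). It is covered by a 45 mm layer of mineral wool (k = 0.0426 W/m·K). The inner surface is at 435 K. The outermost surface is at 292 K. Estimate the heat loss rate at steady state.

Each spherical layer contributes R = (1/r_i − 1/r_o)/(4πk):
R_carbon steel shell = (1/1.42 − 1/1.438)/(4π×50.7) = 1.384×10^-5 K/W
R_mineral wool = (1/1.438 − 1/1.483)/(4π×0.0426) = 0.03942 K/W
R_total = 0.03943 K/W
Q = ΔT/R_total = 143/0.03943

Q ≈ 3630 W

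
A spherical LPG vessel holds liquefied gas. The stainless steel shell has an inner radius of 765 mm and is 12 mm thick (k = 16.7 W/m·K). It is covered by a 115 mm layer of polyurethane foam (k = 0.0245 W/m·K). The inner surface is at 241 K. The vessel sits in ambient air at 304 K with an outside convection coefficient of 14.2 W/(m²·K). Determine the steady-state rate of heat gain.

Each spherical layer contributes R = (1/r_i − 1/r_o)/(4πk):
R_stainless steel shell = (1/0.765 − 1/0.777)/(4π×16.7) = 9.62×10^-5 K/W
R_polyurethane foam = (1/0.777 − 1/0.892)/(4π×0.0245) = 0.5389 K/W
R_outer film = 1/(h·4πr_o²) = 1/(14.2×4π×0.892²) = 0.007043 K/W
R_total = 0.5461 K/W
Q = ΔT/R_total = 63/0.5461

Q ≈ 115 W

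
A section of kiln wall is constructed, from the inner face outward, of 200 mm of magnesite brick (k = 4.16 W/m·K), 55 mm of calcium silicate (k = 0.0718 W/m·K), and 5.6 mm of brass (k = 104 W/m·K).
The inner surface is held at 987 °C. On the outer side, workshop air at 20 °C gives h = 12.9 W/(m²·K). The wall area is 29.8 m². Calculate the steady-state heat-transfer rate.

Thermal resistances in series:
R_magnesite brick = L/(kA) = 0.2/(4.16×29.8) = 0.001613 K/W
R_calcium silicate = L/(kA) = 0.055/(0.0718×29.8) = 0.02571 K/W
R_brass = L/(kA) = 0.0056/(104×29.8) = 1.807×10^-6 K/W
R_outer film = 1/(h_o·A) = 1/(12.9×29.8) = 0.002601 K/W
R_total = 0.02992 K/W
Q = ΔT / R_total = 967 / 0.02992

Q ≈ 32300 W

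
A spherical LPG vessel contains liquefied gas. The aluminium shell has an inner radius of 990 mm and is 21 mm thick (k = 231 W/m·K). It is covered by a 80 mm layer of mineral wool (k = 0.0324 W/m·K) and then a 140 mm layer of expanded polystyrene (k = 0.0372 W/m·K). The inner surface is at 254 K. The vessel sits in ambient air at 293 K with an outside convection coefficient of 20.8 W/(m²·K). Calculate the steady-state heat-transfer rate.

Q ≈ 96.6 W

For a spherical shell R = (1/r₁ − 1/r₂)/(4πk); film R = 1/(h·4πr²). In series:
R_aluminium shell = (1/0.99 − 1/1.011)/(4π×231) = 7.228×10^-6 K/W
R_mineral wool = (1/1.011 − 1/1.091)/(4π×0.0324) = 0.1781 K/W
R_expanded polystyrene = (1/1.091 − 1/1.231)/(4π×0.0372) = 0.223 K/W
R_outer film = 1/(h·4πr_o²) = 1/(20.8×4π×1.231²) = 0.002525 K/W
R_total = 0.4037 K/W
Q = ΔT/R_total = 39/0.4037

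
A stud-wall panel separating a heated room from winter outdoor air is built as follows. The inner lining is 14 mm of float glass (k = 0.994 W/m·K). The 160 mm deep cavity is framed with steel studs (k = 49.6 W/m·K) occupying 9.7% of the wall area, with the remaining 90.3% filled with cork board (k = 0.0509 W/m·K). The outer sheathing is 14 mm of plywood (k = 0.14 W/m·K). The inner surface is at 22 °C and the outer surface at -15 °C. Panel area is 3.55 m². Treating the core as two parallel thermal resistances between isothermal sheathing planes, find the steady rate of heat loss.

Q ≈ 893 W

Sheathing layers in series; stud and cavity paths in parallel between them.
R_inner = 0.014/(0.994×3.55) = 0.003967 K/W
R_stud  = 0.16/(49.6×0.097×3.55) = 0.009368 K/W
R_cav   = 0.16/(0.0509×0.903×3.55) = 0.9806 K/W
1/R_core = 1/R_stud + 1/R_cav → R_core = 0.009279 K/W
R_outer = 0.014/(0.14×3.55) = 0.02817 K/W
R_total = 0.04142 K/W
Q = ΔT/R_total = 37/0.04142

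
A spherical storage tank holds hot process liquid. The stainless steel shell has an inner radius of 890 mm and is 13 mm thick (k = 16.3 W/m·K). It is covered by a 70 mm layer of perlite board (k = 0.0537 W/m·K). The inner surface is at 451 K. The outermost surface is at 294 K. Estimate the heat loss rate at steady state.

Q ≈ 1330 W

Radial (spherical) resistances in series:
R_stainless steel shell = (1/0.89 − 1/0.903)/(4π×16.3) = 7.897×10^-5 K/W
R_perlite board = (1/0.903 − 1/0.973)/(4π×0.0537) = 0.1181 K/W
R_total = 0.1181 K/W
Q = ΔT/R_total = 157/0.1181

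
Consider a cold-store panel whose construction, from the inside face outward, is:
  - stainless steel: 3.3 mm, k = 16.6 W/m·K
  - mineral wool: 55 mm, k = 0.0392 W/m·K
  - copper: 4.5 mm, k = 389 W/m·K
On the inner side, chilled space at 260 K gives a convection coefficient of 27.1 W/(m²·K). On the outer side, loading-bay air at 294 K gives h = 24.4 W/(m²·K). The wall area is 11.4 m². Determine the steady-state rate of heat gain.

Series thermal resistances:
R_inner film = 1/(h_i·A) = 1/(27.1×11.4) = 0.003237 K/W
R_stainless steel = L/(kA) = 0.0033/(16.6×11.4) = 1.744×10^-5 K/W
R_mineral wool = L/(kA) = 0.055/(0.0392×11.4) = 0.1231 K/W
R_copper = L/(kA) = 0.0045/(389×11.4) = 1.015×10^-6 K/W
R_outer film = 1/(h_o·A) = 1/(24.4×11.4) = 0.003595 K/W
R_total = 0.1299 K/W
Q = ΔT / R_total = 34 / 0.1299

Q ≈ 262 W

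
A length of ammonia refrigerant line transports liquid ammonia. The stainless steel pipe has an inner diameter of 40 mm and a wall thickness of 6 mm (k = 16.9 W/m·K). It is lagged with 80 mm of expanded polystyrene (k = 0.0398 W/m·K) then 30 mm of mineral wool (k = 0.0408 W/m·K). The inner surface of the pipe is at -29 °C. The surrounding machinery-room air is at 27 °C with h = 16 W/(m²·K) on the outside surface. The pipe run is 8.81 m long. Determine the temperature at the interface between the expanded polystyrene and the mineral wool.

Per-layer cylindrical resistances, series-summed:
R_stainless steel pipe wall = ln(26/20)/(2π×16.9×8.81) = 2.805×10^-4 K/W
R_expanded polystyrene = ln(106/26)/(2π×0.0398×8.81) = 0.6379 K/W
R_mineral wool = ln(136/106)/(2π×0.0408×8.81) = 0.1103 K/W
R_outer film = 1/(h_o·2πr_oL) = 1/(16×2π×0.136×8.81) = 0.008302 K/W
R_total = 0.7568 K/W
Q = ΔT/R_total = 56/0.7568
Q = 74 W
T_interface = T_inner + Q·ΣR(inner→interface) = -29 + 74×0.6382

T ≈ 18.2 °C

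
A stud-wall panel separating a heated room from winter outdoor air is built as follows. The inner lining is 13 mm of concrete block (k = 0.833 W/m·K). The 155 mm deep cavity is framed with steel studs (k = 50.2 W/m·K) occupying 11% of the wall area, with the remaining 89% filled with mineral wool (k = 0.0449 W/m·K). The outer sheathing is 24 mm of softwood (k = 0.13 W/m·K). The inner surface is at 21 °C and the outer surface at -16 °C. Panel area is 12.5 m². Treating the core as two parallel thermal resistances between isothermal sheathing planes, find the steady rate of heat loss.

Q ≈ 2030 W

Sheathing layers in series; stud and cavity paths in parallel between them.
R_inner = 0.013/(0.833×12.5) = 0.001248 K/W
R_stud  = 0.155/(50.2×0.11×12.5) = 0.002246 K/W
R_cav   = 0.155/(0.0449×0.89×12.5) = 0.3103 K/W
1/R_core = 1/R_stud + 1/R_cav → R_core = 0.002229 K/W
R_outer = 0.024/(0.13×12.5) = 0.01477 K/W
R_total = 0.01825 K/W
Q = ΔT/R_total = 37/0.01825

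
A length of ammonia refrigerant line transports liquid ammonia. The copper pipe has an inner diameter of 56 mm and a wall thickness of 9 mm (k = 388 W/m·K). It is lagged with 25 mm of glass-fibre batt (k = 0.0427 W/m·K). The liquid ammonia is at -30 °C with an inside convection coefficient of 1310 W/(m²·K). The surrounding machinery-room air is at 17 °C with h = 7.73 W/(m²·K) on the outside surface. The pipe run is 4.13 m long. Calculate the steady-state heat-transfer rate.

Treating each annulus and film as a series resistance:
R_inner film = 1/(h_i·2πr₁L) = 1/(1310×2π×0.028×4.13) = 0.001051 K/W
R_copper pipe wall = ln(37/28)/(2π×388×4.13) = 2.768×10^-5 K/W
R_glass-fibre batt = ln(62/37)/(2π×0.0427×4.13) = 0.4659 K/W
R_outer film = 1/(h_o·2πr_oL) = 1/(7.73×2π×0.062×4.13) = 0.08041 K/W
R_total = 0.5474 K/W
Q = ΔT/R_total = 47/0.5474

Q ≈ 85.9 W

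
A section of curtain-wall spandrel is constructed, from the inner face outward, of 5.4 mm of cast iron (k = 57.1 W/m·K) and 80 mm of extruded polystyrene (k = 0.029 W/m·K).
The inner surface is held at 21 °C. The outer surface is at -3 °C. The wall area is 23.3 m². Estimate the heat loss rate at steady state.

Q ≈ 203 W

Thermal resistances in series:
R_cast iron = L/(kA) = 0.0054/(57.1×23.3) = 4.059×10^-6 K/W
R_extruded polystyrene = L/(kA) = 0.08/(0.029×23.3) = 0.1184 K/W
R_total = 0.1184 K/W
Q = ΔT / R_total = 24 / 0.1184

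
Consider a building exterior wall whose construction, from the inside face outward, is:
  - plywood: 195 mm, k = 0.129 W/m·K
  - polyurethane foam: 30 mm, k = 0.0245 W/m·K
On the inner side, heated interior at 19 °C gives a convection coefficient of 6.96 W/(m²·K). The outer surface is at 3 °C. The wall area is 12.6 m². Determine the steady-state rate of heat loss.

Q ≈ 70 W

Model the wall as resistances in series:
R_inner film = 1/(h_i·A) = 1/(6.96×12.6) = 0.0114 K/W
R_plywood = L/(kA) = 0.195/(0.129×12.6) = 0.12 K/W
R_polyurethane foam = L/(kA) = 0.03/(0.0245×12.6) = 0.09718 K/W
R_total = 0.2286 K/W
Q = ΔT / R_total = 16 / 0.2286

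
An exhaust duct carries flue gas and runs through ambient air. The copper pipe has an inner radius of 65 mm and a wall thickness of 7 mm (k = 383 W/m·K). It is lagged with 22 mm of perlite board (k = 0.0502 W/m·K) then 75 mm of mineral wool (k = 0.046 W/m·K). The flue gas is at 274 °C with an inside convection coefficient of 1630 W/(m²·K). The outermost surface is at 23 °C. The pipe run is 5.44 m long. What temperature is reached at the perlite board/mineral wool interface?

Cylindrical conduction, so R = ln(r₂/r₁)/(2πkL) per layer, in series:
R_inner film = 1/(h_i·2πr₁L) = 1/(1630×2π×0.065×5.44) = 2.761×10^-4 K/W
R_copper pipe wall = ln(72/65)/(2π×383×5.44) = 7.813×10^-6 K/W
R_perlite board = ln(94/72)/(2π×0.0502×5.44) = 0.1554 K/W
R_mineral wool = ln(169/94)/(2π×0.046×5.44) = 0.3731 K/W
R_total = 0.5288 K/W
Q = ΔT/R_total = 251/0.5288
Q = 475 W
T_interface = T_inner − Q·ΣR(inner→interface) = 274 − 475×0.1557

T ≈ 200 °C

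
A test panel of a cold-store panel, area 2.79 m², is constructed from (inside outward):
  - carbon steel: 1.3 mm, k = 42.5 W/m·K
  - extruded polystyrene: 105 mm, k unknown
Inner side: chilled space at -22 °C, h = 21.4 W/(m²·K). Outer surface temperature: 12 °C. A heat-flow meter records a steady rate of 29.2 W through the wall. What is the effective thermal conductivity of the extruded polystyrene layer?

Thermal resistances in series:
R_inner film = 1/(h_i·A) = 1/(21.4×2.79) = 0.01675 K/W
R_carbon steel = L/(kA) = 0.0013/(42.5×2.79) = 1.096×10^-5 K/W
Sum of known resistances R_other = 0.01676 K/W
Total R = ΔT/Q = 34/29.2 = 1.164 K/W
R_extruded polystyrene = R_total − R_other = 1.148 K/W
k = L/(R·A) = 0.105/(1.148×2.79)

k ≈ 0.0328 W/(m·K)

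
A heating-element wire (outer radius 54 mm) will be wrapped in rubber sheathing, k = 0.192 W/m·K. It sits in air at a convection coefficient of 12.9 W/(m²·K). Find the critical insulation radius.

For a cylinder r_cr = k/h = 0.192/12.9
r_cr = 14.9 mm; since the bare radius (54 mm) is above r_cr, any added insulation will reduce heat loss.

r_cr ≈ 14.9 mm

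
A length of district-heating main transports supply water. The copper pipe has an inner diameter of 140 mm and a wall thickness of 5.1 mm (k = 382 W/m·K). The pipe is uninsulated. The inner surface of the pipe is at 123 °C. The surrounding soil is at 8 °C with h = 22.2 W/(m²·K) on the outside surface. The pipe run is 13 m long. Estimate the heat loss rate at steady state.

For a radial system each layer contributes R = ln(r_out/r_in)/(2πkL); films add R = 1/(hA).
R_copper pipe wall = ln(75.1/70)/(2π×382×13) = 2.254×10^-6 K/W
R_outer film = 1/(h_o·2πr_oL) = 1/(22.2×2π×0.0751×13) = 0.007343 K/W
R_total = 0.007345 K/W
Q = ΔT/R_total = 115/0.007345

Q ≈ 15700 W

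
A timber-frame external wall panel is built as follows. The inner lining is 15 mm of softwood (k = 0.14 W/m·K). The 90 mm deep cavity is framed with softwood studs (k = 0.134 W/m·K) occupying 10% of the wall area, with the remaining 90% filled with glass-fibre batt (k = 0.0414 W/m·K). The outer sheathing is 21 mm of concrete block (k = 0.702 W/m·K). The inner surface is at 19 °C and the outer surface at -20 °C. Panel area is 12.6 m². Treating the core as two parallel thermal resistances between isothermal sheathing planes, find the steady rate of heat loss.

Q ≈ 257 W

Sheathing layers in series; stud and cavity paths in parallel between them.
R_inner = 0.015/(0.14×12.6) = 0.008503 K/W
R_stud  = 0.09/(0.134×0.1×12.6) = 0.533 K/W
R_cav   = 0.09/(0.0414×0.9×12.6) = 0.1917 K/W
1/R_core = 1/R_stud + 1/R_cav → R_core = 0.141 K/W
R_outer = 0.021/(0.702×12.6) = 0.002374 K/W
R_total = 0.1519 K/W
Q = ΔT/R_total = 39/0.1519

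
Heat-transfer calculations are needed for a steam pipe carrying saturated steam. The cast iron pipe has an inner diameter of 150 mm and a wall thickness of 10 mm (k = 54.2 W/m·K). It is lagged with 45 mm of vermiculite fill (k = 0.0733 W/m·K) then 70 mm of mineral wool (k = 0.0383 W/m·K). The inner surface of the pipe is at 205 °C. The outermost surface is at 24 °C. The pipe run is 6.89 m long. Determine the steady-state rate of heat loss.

Cylindrical conduction, so R = ln(r₂/r₁)/(2πkL) per layer, in series:
R_cast iron pipe wall = ln(85/75)/(2π×54.2×6.89) = 5.334×10^-5 K/W
R_vermiculite fill = ln(130/85)/(2π×0.0733×6.89) = 0.1339 K/W
R_mineral wool = ln(200/130)/(2π×0.0383×6.89) = 0.2598 K/W
R_total = 0.3938 K/W
Q = ΔT/R_total = 181/0.3938

Q ≈ 460 W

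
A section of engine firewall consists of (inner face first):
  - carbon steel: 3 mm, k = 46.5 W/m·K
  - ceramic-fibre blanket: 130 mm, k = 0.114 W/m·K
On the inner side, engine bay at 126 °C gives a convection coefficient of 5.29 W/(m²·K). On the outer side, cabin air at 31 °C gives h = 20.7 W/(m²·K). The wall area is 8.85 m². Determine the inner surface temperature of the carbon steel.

Model the wall as resistances in series:
R_inner film = 1/(h_i·A) = 1/(5.29×8.85) = 0.02136 K/W
R_carbon steel = L/(kA) = 0.003/(46.5×8.85) = 7.29×10^-6 K/W
R_ceramic-fibre blanket = L/(kA) = 0.13/(0.114×8.85) = 0.1289 K/W
R_outer film = 1/(h_o·A) = 1/(20.7×8.85) = 0.005459 K/W
R_total = 0.1557 K/W;  Q = ΔT/R_total = 95/0.1557 = 610.2 W
T_interface = T_inner − Q·ΣR(inner→interface) = 126 − 610×0.02136

T ≈ 113 °C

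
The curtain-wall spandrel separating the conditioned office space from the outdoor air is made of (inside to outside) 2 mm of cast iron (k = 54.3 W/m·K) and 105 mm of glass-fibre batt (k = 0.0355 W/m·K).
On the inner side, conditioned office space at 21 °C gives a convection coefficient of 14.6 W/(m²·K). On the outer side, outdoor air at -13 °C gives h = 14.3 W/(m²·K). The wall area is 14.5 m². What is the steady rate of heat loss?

Q ≈ 159 W

Treating each layer as a thermal resistance in series:
R_inner film = 1/(h_i·A) = 1/(14.6×14.5) = 0.004724 K/W
R_cast iron = L/(kA) = 0.002/(54.3×14.5) = 2.54×10^-6 K/W
R_glass-fibre batt = L/(kA) = 0.105/(0.0355×14.5) = 0.204 K/W
R_outer film = 1/(h_o·A) = 1/(14.3×14.5) = 0.004823 K/W
R_total = 0.2135 K/W
Q = ΔT / R_total = 34 / 0.2135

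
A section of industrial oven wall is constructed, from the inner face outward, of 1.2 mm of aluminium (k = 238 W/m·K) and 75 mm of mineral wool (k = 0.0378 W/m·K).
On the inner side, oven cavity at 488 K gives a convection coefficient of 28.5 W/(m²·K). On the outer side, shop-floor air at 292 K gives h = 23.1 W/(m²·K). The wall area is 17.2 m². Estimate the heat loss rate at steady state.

Q ≈ 1630 W

Series thermal resistances:
R_inner film = 1/(h_i·A) = 1/(28.5×17.2) = 0.00204 K/W
R_aluminium = L/(kA) = 0.0012/(238×17.2) = 2.931×10^-7 K/W
R_mineral wool = L/(kA) = 0.075/(0.0378×17.2) = 0.1154 K/W
R_outer film = 1/(h_o·A) = 1/(23.1×17.2) = 0.002517 K/W
R_total = 0.1199 K/W
Q = ΔT / R_total = 196 / 0.1199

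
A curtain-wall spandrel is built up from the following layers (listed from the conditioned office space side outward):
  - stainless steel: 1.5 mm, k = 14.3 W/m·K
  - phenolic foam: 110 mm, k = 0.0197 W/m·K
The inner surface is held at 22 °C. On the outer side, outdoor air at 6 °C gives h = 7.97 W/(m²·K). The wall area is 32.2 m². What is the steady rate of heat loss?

Using the resistance-network approach (series):
R_stainless steel = L/(kA) = 0.0015/(14.3×32.2) = 3.258×10^-6 K/W
R_phenolic foam = L/(kA) = 0.11/(0.0197×32.2) = 0.1734 K/W
R_outer film = 1/(h_o·A) = 1/(7.97×32.2) = 0.003897 K/W
R_total = 0.1773 K/W
Q = ΔT / R_total = 16 / 0.1773

Q ≈ 90.2 W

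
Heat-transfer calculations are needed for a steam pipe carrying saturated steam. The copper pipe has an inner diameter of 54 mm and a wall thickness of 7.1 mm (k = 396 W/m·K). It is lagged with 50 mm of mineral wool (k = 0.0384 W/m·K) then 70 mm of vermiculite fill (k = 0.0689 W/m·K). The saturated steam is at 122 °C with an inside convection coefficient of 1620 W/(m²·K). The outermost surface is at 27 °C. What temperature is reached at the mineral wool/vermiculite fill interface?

T ≈ 52.8 °C

For a radial system each layer contributes R = ln(r_out/r_in)/(2πkL); films add R = 1/(hA).
R_inner film = 1/(h_i·2πr₁L) = 1/(1620×2π×0.027×1) = 0.003639 K/W
R_copper pipe wall = ln(34.1/27)/(2π×396×1) = 9.383×10^-5 K/W
R_mineral wool = ln(84.1/34.1)/(2π×0.0384×1) = 3.741 K/W
R_vermiculite fill = ln(154.1/84.1)/(2π×0.0689×1) = 1.399 K/W
R_total = 5.144 K/W
Q = ΔT/R_total = 95/5.144
Q = 18.5 W/m
T_interface = T_inner − Q·ΣR(inner→interface) = 122 − 18.5×3.745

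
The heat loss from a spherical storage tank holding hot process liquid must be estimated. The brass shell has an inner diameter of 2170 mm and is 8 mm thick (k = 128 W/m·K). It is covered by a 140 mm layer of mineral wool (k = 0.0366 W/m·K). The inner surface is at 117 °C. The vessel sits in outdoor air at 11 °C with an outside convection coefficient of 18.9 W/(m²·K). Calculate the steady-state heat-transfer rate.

For a spherical shell R = (1/r₁ − 1/r₂)/(4πk); film R = 1/(h·4πr²). In series:
R_brass shell = (1/1.085 − 1/1.093)/(4π×128) = 4.194×10^-6 K/W
R_mineral wool = (1/1.093 − 1/1.233)/(4π×0.0366) = 0.2259 K/W
R_outer film = 1/(h·4πr_o²) = 1/(18.9×4π×1.233²) = 0.00277 K/W
R_total = 0.2286 K/W
Q = ΔT/R_total = 106/0.2286

Q ≈ 464 W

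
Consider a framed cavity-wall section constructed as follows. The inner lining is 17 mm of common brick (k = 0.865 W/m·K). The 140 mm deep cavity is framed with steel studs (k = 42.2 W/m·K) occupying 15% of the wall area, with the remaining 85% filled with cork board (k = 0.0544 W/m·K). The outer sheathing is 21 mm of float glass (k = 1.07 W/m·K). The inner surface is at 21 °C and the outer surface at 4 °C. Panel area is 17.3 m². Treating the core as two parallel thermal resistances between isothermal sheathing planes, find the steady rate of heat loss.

Sheathing layers in series; stud and cavity paths in parallel between them.
R_inner = 0.017/(0.865×17.3) = 0.001136 K/W
R_stud  = 0.14/(42.2×0.15×17.3) = 0.001278 K/W
R_cav   = 0.14/(0.0544×0.85×17.3) = 0.175 K/W
1/R_core = 1/R_stud + 1/R_cav → R_core = 0.001269 K/W
R_outer = 0.021/(1.07×17.3) = 0.001134 K/W
R_total = 0.00354 K/W
Q = ΔT/R_total = 17/0.00354

Q ≈ 4800 W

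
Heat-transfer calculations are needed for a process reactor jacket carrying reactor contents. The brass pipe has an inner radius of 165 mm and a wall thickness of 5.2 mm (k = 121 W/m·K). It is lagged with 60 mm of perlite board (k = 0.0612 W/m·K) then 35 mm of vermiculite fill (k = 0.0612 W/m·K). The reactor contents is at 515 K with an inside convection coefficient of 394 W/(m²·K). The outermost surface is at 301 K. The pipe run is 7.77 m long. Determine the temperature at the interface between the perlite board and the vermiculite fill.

T ≈ 369 K

Treating each annulus and film as a series resistance:
R_inner film = 1/(h_i·2πr₁L) = 1/(394×2π×0.165×7.77) = 3.151×10^-4 K/W
R_brass pipe wall = ln(170.2/165)/(2π×121×7.77) = 5.253×10^-6 K/W
R_perlite board = ln(230.2/170.2)/(2π×0.0612×7.77) = 0.1011 K/W
R_vermiculite fill = ln(265.2/230.2)/(2π×0.0612×7.77) = 0.04737 K/W
R_total = 0.1488 K/W
Q = ΔT/R_total = 214/0.1488
Q = 1440 W
T_interface = T_inner − Q·ΣR(inner→interface) = 515 − 1440×0.1014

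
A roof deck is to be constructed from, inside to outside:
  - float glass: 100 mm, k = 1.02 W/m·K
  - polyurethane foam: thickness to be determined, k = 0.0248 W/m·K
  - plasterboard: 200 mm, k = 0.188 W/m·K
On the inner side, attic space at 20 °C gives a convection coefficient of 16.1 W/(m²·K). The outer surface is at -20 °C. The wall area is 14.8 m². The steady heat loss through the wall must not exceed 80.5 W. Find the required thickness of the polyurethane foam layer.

L ≈ 152 mm

Model the wall as resistances in series:
R_inner film = 1/(h_i·A) = 1/(16.1×14.8) = 0.004197 K/W
R_float glass = L/(kA) = 0.1/(1.02×14.8) = 0.006624 K/W
R_plasterboard = L/(kA) = 0.2/(0.188×14.8) = 0.07188 K/W
Sum of the known resistances R_other = 0.0827 K/W
Required total resistance R_tot = ΔT/Q_allow = 40/80.5 = 0.4969 K/W
R_polyurethane foam = R_tot − R_other = 0.4142 K/W
L = R·k·A = 0.4142×0.0248×14.8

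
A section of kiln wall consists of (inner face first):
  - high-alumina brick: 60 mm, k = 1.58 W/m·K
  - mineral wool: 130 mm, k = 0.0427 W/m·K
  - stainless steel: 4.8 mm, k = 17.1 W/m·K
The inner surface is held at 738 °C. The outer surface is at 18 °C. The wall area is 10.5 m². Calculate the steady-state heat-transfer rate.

Q ≈ 2450 W

Thermal resistances in series:
R_high-alumina brick = L/(kA) = 0.06/(1.58×10.5) = 0.003617 K/W
R_mineral wool = L/(kA) = 0.13/(0.0427×10.5) = 0.29 K/W
R_stainless steel = L/(kA) = 0.0048/(17.1×10.5) = 2.673×10^-5 K/W
R_total = 0.2936 K/W
Q = ΔT / R_total = 720 / 0.2936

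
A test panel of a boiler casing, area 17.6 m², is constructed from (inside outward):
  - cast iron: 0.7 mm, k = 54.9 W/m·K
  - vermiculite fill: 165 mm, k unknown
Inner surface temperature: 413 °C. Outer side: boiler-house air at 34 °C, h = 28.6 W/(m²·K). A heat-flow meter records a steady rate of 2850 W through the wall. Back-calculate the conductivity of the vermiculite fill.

Thermal resistances in series:
R_cast iron = L/(kA) = 0.0007/(54.9×17.6) = 7.245×10^-7 K/W
R_outer film = 1/(h_o·A) = 1/(28.6×17.6) = 0.001987 K/W
Sum of known resistances R_other = 0.001987 K/W
Total R = ΔT/Q = 379/2850 = 0.133 K/W
R_vermiculite fill = R_total − R_other = 0.131 K/W
k = L/(R·A) = 0.165/(0.131×17.6)

k ≈ 0.0716 W/(m·K)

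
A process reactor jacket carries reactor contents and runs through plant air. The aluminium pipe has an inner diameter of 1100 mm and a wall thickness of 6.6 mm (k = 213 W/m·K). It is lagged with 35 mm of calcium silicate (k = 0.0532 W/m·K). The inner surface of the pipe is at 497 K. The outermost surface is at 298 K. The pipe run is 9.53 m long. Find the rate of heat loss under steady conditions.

Q ≈ 10400 W

Radial resistances (cylindrical: R_cond = ln(r_o/r_i)/(2πkL), R_conv = 1/(h·2πrL)):
R_aluminium pipe wall = ln(556.6/550)/(2π×213×9.53) = 9.353×10^-7 K/W
R_calcium silicate = ln(591.6/556.6)/(2π×0.0532×9.53) = 0.01914 K/W
R_total = 0.01914 K/W
Q = ΔT/R_total = 199/0.01914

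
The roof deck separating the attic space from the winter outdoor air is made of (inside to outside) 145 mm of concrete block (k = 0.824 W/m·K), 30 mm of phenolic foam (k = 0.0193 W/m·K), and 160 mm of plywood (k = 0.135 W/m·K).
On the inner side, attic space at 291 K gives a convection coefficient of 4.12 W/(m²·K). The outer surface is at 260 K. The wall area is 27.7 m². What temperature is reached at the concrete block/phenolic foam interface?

Thermal resistances in series:
R_inner film = 1/(h_i·A) = 1/(4.12×27.7) = 0.008762 K/W
R_concrete block = L/(kA) = 0.145/(0.824×27.7) = 0.006353 K/W
R_phenolic foam = L/(kA) = 0.03/(0.0193×27.7) = 0.05612 K/W
R_plywood = L/(kA) = 0.16/(0.135×27.7) = 0.04279 K/W
R_total = 0.114 K/W;  Q = ΔT/R_total = 31/0.114 = 271.9 W
T_interface = T_inner − Q·ΣR(inner→interface) = 291 − 272×0.01512

T ≈ 287 K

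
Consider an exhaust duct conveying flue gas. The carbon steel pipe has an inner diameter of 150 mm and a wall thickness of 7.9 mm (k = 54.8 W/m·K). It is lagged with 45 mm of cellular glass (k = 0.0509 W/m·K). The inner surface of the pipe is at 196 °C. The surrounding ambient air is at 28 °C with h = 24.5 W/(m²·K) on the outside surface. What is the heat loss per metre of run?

q′ ≈ 119 W/m

For a radial system each layer contributes R = ln(r_out/r_in)/(2πkL); films add R = 1/(hA).
R_carbon steel pipe wall = ln(82.9/75)/(2π×54.8×1) = 2.909×10^-4 K/W
R_cellular glass = ln(127.9/82.9)/(2π×0.0509×1) = 1.356 K/W
R_outer film = 1/(h_o·2πr_oL) = 1/(24.5×2π×0.1279×1) = 0.05079 K/W
R_total = 1.407 K/W
Q = ΔT/R_total = 168/1.407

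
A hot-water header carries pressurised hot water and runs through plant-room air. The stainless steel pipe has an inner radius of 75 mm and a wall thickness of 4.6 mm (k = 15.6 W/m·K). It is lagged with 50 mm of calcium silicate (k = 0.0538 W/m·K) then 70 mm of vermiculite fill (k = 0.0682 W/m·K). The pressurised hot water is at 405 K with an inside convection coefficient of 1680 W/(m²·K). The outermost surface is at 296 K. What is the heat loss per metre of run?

q′ ≈ 44.5 W/m

Cylindrical conduction, so R = ln(r₂/r₁)/(2πkL) per layer, in series:
R_inner film = 1/(h_i·2πr₁L) = 1/(1680×2π×0.075×1) = 0.001263 K/W
R_stainless steel pipe wall = ln(79.6/75)/(2π×15.6×1) = 6.073×10^-4 K/W
R_calcium silicate = ln(129.6/79.6)/(2π×0.0538×1) = 1.442 K/W
R_vermiculite fill = ln(199.6/129.6)/(2π×0.0682×1) = 1.008 K/W
R_total = 2.452 K/W
Q = ΔT/R_total = 109/2.452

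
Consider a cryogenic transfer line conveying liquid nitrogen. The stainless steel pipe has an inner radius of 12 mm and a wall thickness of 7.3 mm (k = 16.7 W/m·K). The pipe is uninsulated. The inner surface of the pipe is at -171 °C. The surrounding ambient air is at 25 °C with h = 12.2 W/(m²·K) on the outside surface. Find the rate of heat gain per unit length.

Cylindrical conduction, so R = ln(r₂/r₁)/(2πkL) per layer, in series:
R_stainless steel pipe wall = ln(19.3/12)/(2π×16.7×1) = 0.004529 K/W
R_outer film = 1/(h_o·2πr_oL) = 1/(12.2×2π×0.0193×1) = 0.6759 K/W
R_total = 0.6805 K/W
Q = ΔT/R_total = 196/0.6805

q′ ≈ 288 W/m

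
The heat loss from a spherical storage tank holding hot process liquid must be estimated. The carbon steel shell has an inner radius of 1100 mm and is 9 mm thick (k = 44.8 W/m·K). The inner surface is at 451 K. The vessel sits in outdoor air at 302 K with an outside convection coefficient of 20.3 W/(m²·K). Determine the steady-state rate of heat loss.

Q ≈ 46600 W

For a spherical shell R = (1/r₁ − 1/r₂)/(4πk); film R = 1/(h·4πr²). In series:
R_carbon steel shell = (1/1.1 − 1/1.109)/(4π×44.8) = 1.31×10^-5 K/W
R_outer film = 1/(h·4πr_o²) = 1/(20.3×4π×1.109²) = 0.003187 K/W
R_total = 0.0032 K/W
Q = ΔT/R_total = 149/0.0032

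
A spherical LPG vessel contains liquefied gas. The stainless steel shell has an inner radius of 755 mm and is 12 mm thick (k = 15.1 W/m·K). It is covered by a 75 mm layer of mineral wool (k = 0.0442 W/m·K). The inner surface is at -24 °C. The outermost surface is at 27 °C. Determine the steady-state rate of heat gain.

Spherical conduction: R = (1/r_in − 1/r_out)/(4πk) per layer; series-sum.
R_stainless steel shell = (1/0.755 − 1/0.767)/(4π×15.1) = 1.092×10^-4 K/W
R_mineral wool = (1/0.767 − 1/0.842)/(4π×0.0442) = 0.2091 K/W
R_total = 0.2092 K/W
Q = ΔT/R_total = 51/0.2092

Q ≈ 244 W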